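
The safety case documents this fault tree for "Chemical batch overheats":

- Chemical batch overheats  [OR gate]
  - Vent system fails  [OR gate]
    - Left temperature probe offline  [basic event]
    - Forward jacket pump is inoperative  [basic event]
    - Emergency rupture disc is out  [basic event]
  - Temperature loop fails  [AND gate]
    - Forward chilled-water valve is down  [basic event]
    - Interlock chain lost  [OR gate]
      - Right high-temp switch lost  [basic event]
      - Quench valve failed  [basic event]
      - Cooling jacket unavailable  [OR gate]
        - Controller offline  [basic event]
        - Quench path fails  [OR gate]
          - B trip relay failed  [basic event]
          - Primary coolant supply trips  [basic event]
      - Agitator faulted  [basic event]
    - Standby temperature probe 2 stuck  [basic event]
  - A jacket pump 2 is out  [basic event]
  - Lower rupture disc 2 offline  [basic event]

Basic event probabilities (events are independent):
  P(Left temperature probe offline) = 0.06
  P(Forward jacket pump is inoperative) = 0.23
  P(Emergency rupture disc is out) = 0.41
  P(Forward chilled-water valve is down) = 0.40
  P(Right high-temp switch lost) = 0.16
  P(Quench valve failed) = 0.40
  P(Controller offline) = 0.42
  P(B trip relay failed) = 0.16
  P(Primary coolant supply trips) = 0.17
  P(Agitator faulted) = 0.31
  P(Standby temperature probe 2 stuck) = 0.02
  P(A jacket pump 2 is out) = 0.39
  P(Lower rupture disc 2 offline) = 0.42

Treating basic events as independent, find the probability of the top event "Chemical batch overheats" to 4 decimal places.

0.8500

P(Vent system fails) [OR] = 1 − (1−0.06) × (1−0.23) × (1−0.41) = 0.572958
P(Quench path fails) [OR] = 1 − (1−0.16) × (1−0.17) = 0.302800
P(Cooling jacket unavailable) [OR] = 1 − (1−0.42) × (1−0.302800) = 0.595624
P(Interlock chain lost) [OR] = 1 − (1−0.16) × (1−0.40) × (1−0.595624) × (1−0.31) = 0.859374
P(Temperature loop fails) [AND] = 0.40 × 0.859374 × 0.02 = 0.006875
P(Chemical batch overheats) [OR] = 1 − (1−0.572958) × (1−0.006875) × (1−0.39) × (1−0.42) = 0.849951
Rounded to 4 decimal places: P(Chemical batch overheats) ≈ 0.8500.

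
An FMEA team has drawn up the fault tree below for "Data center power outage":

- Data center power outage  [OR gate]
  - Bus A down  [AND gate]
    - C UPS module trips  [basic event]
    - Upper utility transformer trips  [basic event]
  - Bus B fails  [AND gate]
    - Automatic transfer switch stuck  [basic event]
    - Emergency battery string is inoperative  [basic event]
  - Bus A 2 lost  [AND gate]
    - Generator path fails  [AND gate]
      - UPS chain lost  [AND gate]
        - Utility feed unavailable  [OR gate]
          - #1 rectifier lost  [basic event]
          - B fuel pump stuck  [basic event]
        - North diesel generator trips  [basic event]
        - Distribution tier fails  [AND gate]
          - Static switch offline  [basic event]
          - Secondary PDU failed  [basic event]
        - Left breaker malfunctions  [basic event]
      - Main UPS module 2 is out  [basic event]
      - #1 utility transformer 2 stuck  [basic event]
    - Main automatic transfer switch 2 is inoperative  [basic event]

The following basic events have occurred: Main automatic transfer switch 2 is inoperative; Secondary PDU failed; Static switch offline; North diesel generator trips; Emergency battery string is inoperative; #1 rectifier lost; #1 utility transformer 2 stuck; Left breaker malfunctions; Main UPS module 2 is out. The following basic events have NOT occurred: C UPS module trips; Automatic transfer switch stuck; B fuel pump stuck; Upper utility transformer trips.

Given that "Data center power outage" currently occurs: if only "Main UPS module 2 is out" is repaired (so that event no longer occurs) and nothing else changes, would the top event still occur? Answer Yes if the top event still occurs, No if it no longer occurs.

No

Counterfactual: set "Main UPS module 2 is out" to not occurred.
Bus A down [AND]: C UPS module trips=not, Upper utility transformer trips=not → not all inputs occur → does not occur.
Bus B fails [AND]: Automatic transfer switch stuck=not, Emergency battery string is inoperative=occurs → not all inputs occur → does not occur.
Utility feed unavailable [OR]: #1 rectifier lost=occurs, B fuel pump stuck=not → at least one input occurs → occurs.
Distribution tier fails [AND]: Static switch offline=occurs, Secondary PDU failed=occurs → all inputs occur → occurs.
UPS chain lost [AND]: Utility feed unavailable=occurs, North diesel generator trips=occurs, Distribution tier fails=occurs, Left breaker malfunctions=occurs → all inputs occur → occurs.
Generator path fails [AND]: UPS chain lost=occurs, Main UPS module 2 is out=not, #1 utility transformer 2 stuck=occurs → not all inputs occur → does not occur.
Bus A 2 lost [AND]: Generator path fails=not, Main automatic transfer switch 2 is inoperative=occurs → not all inputs occur → does not occur.
Data center power outage [OR]: Bus A down=not, Bus B fails=not, Bus A 2 lost=not → no input occurs → does not occur.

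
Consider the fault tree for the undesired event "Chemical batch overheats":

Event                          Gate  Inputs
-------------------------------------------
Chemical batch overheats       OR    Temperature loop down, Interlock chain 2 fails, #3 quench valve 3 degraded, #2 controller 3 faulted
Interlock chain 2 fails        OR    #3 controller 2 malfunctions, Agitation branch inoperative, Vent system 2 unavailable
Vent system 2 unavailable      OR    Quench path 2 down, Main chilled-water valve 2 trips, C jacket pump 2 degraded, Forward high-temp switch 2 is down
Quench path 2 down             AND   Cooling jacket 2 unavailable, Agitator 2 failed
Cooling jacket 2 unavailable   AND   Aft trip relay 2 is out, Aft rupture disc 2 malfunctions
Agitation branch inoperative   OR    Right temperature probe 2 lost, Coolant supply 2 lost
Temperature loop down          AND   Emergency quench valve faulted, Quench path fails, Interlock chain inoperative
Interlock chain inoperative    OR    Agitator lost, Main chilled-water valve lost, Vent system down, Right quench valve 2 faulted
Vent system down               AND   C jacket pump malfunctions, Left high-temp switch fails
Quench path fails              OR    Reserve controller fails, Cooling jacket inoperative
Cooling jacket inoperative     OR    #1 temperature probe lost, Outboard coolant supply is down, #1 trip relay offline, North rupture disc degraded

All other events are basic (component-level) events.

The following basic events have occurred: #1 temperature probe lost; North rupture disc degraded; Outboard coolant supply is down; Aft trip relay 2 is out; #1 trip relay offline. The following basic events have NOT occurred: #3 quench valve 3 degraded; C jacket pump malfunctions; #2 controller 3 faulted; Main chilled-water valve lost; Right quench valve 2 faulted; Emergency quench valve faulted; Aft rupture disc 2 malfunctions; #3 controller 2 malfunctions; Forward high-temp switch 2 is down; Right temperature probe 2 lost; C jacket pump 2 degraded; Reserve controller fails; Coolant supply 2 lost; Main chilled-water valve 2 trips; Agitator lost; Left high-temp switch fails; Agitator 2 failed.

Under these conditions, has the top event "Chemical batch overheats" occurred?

Cooling jacket inoperative [OR]: #1 temperature probe lost=occurs, Outboard coolant supply is down=occurs, #1 trip relay offline=occurs, North rupture disc degraded=occurs → at least one input occurs → occurs.
Quench path fails [OR]: Reserve controller fails=not, Cooling jacket inoperative=occurs → at least one input occurs → occurs.
Vent system down [AND]: C jacket pump malfunctions=not, Left high-temp switch fails=not → not all inputs occur → does not occur.
Interlock chain inoperative [OR]: Agitator lost=not, Main chilled-water valve lost=not, Vent system down=not, Right quench valve 2 faulted=not → no input occurs → does not occur.
Temperature loop down [AND]: Emergency quench valve faulted=not, Quench path fails=occurs, Interlock chain inoperative=not → not all inputs occur → does not occur.
Agitation branch inoperative [OR]: Right temperature probe 2 lost=not, Coolant supply 2 lost=not → no input occurs → does not occur.
Cooling jacket 2 unavailable [AND]: Aft trip relay 2 is out=occurs, Aft rupture disc 2 malfunctions=not → not all inputs occur → does not occur.
Quench path 2 down [AND]: Cooling jacket 2 unavailable=not, Agitator 2 failed=not → not all inputs occur → does not occur.
Vent system 2 unavailable [OR]: Quench path 2 down=not, Main chilled-water valve 2 trips=not, C jacket pump 2 degraded=not, Forward high-temp switch 2 is down=not → no input occurs → does not occur.
Interlock chain 2 fails [OR]: #3 controller 2 malfunctions=not, Agitation branch inoperative=not, Vent system 2 unavailable=not → no input occurs → does not occur.
Chemical batch overheats [OR]: Temperature loop down=not, Interlock chain 2 fails=not, #3 quench valve 3 degraded=not, #2 controller 3 faulted=not → no input occurs → does not occur.

No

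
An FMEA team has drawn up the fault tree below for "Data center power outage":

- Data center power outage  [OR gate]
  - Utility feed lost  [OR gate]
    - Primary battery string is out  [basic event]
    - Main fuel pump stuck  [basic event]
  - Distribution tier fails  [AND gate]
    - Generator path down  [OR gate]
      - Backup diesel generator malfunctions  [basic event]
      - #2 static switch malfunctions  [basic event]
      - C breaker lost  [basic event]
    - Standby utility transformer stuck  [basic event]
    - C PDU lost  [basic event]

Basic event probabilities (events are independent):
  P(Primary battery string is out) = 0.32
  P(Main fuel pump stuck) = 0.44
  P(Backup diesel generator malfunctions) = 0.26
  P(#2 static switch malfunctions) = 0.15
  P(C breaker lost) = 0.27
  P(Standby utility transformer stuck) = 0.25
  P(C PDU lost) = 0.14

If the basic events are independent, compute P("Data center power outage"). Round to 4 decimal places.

P(Utility feed lost) [OR] = 1 − (1−0.32) × (1−0.44) = 0.619200
P(Generator path down) [OR] = 1 − (1−0.26) × (1−0.15) × (1−0.27) = 0.540830
P(Distribution tier fails) [AND] = 0.540830 × 0.25 × 0.14 = 0.018929
P(Data center power outage) [OR] = 1 − (1−0.619200) × (1−0.018929) = 0.626408
Rounded to 4 decimal places: P(Data center power outage) ≈ 0.6264.

0.6264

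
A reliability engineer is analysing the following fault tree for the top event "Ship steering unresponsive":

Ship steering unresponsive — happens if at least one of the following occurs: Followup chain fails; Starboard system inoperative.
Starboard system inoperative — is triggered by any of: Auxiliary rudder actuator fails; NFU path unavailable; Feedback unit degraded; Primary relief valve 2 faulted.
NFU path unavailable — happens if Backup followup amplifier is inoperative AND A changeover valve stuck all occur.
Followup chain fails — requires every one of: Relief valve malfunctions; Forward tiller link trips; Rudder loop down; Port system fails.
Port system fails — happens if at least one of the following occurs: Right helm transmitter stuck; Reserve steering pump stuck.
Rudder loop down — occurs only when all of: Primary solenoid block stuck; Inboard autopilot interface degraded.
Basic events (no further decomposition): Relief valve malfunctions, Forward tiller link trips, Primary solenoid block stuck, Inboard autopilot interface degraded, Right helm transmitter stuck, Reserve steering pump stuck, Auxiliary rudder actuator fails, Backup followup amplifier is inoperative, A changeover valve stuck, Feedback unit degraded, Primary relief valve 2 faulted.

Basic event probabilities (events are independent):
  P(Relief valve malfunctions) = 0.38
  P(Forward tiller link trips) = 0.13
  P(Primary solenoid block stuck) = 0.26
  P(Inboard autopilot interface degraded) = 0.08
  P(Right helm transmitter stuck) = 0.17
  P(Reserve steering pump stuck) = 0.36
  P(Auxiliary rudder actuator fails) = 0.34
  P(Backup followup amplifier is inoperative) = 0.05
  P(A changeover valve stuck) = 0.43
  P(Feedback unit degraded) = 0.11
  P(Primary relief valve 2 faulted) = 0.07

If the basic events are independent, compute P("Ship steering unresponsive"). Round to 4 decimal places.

P(Rudder loop down) [AND] = 0.26 × 0.08 = 0.020800
P(Port system fails) [OR] = 1 − (1−0.17) × (1−0.36) = 0.468800
P(Followup chain fails) [AND] = 0.38 × 0.13 × 0.020800 × 0.468800 = 0.000482
P(NFU path unavailable) [AND] = 0.05 × 0.43 = 0.021500
P(Starboard system inoperative) [OR] = 1 − (1−0.34) × (1−0.021500) × (1−0.11) × (1−0.07) = 0.465463
P(Ship steering unresponsive) [OR] = 1 − (1−0.000482) × (1−0.465463) = 0.465721
Rounded to 4 decimal places: P(Ship steering unresponsive) ≈ 0.4657.

0.4657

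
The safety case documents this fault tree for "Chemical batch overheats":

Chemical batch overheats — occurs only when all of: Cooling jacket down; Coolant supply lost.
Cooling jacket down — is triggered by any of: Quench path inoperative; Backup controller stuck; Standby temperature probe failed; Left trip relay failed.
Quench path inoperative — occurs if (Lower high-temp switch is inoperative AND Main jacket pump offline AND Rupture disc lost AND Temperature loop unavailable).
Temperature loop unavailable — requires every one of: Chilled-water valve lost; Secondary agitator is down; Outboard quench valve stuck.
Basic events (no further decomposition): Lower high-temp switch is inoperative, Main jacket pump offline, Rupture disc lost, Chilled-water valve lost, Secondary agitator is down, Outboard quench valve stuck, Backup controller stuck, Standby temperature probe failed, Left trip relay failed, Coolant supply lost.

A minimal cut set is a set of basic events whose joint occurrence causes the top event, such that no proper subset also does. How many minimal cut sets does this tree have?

4

Temperature loop unavailable [AND]: one cut set from each child combined → 1 × 1 × 1 = 1 cut set(s).
Quench path inoperative [AND]: one cut set from each child combined → 1 × 1 × 1 × 1 = 1 cut set(s).
Cooling jacket down [OR]: union of children's cut sets → 4 cut set(s).
Chemical batch overheats [AND]: one cut set from each child combined → 4 × 1 = 4 cut set(s).
Minimal cut sets: {Chilled-water valve lost, Coolant supply lost, Lower high-temp switch is inoperative, Main jacket pump offline, Outboard quench valve stuck, Rupture disc lost, Secondary agitator is down}; {Backup controller stuck, Coolant supply lost}; {Coolant supply lost, Standby temperature probe failed}; {Coolant supply lost, Left trip relay failed}.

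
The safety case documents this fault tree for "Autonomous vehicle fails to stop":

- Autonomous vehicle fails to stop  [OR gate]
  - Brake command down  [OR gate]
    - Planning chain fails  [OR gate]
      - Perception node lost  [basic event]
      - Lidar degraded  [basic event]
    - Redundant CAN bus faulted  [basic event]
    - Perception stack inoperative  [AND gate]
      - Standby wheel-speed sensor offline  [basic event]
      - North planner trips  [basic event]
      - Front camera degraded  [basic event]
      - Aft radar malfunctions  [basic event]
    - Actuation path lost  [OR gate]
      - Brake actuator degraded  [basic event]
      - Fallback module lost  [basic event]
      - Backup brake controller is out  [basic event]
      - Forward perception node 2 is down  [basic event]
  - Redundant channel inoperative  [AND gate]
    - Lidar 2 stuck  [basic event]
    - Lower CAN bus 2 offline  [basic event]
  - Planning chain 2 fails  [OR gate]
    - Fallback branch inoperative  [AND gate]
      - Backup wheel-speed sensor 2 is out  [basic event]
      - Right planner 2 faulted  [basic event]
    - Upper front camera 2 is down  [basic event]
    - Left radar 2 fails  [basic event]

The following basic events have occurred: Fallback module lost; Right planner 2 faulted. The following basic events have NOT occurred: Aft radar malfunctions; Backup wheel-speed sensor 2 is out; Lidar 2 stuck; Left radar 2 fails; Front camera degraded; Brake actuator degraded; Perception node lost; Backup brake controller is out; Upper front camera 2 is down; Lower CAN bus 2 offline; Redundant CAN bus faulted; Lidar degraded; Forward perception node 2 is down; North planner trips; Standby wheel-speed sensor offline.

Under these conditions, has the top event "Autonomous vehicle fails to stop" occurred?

Yes

Planning chain fails [OR]: Perception node lost=not, Lidar degraded=not → no input occurs → does not occur.
Perception stack inoperative [AND]: Standby wheel-speed sensor offline=not, North planner trips=not, Front camera degraded=not, Aft radar malfunctions=not → not all inputs occur → does not occur.
Actuation path lost [OR]: Brake actuator degraded=not, Fallback module lost=occurs, Backup brake controller is out=not, Forward perception node 2 is down=not → at least one input occurs → occurs.
Brake command down [OR]: Planning chain fails=not, Redundant CAN bus faulted=not, Perception stack inoperative=not, Actuation path lost=occurs → at least one input occurs → occurs.
Redundant channel inoperative [AND]: Lidar 2 stuck=not, Lower CAN bus 2 offline=not → not all inputs occur → does not occur.
Fallback branch inoperative [AND]: Backup wheel-speed sensor 2 is out=not, Right planner 2 faulted=occurs → not all inputs occur → does not occur.
Planning chain 2 fails [OR]: Fallback branch inoperative=not, Upper front camera 2 is down=not, Left radar 2 fails=not → no input occurs → does not occur.
Autonomous vehicle fails to stop [OR]: Brake command down=occurs, Redundant channel inoperative=not, Planning chain 2 fails=not → at least one input occurs → occurs.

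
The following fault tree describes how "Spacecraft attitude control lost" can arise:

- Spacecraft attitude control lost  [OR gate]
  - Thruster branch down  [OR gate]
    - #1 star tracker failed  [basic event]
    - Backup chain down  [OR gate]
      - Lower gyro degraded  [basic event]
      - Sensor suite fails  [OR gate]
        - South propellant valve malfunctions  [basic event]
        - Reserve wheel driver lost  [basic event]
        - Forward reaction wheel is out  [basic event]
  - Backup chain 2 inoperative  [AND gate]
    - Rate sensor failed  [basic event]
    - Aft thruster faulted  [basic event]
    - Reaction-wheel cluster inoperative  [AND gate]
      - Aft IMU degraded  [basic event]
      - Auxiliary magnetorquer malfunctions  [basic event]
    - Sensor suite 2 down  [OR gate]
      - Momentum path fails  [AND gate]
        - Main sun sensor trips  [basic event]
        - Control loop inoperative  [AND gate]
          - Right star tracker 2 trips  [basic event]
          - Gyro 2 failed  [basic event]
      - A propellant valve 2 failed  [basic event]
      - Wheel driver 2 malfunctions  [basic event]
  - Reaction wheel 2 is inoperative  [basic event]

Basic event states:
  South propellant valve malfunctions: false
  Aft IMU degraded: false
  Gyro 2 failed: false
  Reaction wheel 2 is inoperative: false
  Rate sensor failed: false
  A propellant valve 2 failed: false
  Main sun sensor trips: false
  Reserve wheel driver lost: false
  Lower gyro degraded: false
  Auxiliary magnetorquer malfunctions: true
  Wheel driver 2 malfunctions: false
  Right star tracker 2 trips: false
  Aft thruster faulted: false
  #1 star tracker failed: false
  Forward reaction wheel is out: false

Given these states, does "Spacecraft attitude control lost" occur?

No

Sensor suite fails [OR]: South propellant valve malfunctions=not, Reserve wheel driver lost=not, Forward reaction wheel is out=not → no input occurs → does not occur.
Backup chain down [OR]: Lower gyro degraded=not, Sensor suite fails=not → no input occurs → does not occur.
Thruster branch down [OR]: #1 star tracker failed=not, Backup chain down=not → no input occurs → does not occur.
Reaction-wheel cluster inoperative [AND]: Aft IMU degraded=not, Auxiliary magnetorquer malfunctions=occurs → not all inputs occur → does not occur.
Control loop inoperative [AND]: Right star tracker 2 trips=not, Gyro 2 failed=not → not all inputs occur → does not occur.
Momentum path fails [AND]: Main sun sensor trips=not, Control loop inoperative=not → not all inputs occur → does not occur.
Sensor suite 2 down [OR]: Momentum path fails=not, A propellant valve 2 failed=not, Wheel driver 2 malfunctions=not → no input occurs → does not occur.
Backup chain 2 inoperative [AND]: Rate sensor failed=not, Aft thruster faulted=not, Reaction-wheel cluster inoperative=not, Sensor suite 2 down=not → not all inputs occur → does not occur.
Spacecraft attitude control lost [OR]: Thruster branch down=not, Backup chain 2 inoperative=not, Reaction wheel 2 is inoperative=not → no input occurs → does not occur.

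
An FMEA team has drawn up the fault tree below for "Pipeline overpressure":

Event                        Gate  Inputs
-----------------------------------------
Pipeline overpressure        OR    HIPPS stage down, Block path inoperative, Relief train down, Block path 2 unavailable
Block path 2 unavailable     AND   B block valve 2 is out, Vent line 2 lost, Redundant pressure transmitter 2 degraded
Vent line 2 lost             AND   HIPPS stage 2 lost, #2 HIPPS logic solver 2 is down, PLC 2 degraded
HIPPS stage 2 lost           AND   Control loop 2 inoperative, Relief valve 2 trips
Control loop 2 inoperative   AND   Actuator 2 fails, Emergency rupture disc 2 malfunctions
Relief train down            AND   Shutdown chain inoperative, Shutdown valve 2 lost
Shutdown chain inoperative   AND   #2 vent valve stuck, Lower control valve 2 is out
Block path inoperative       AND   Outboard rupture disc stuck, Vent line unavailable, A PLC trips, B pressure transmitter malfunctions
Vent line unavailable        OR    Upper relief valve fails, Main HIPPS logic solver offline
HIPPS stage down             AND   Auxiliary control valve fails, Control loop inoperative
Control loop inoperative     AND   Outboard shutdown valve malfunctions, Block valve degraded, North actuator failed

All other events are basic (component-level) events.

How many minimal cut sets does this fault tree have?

5

Control loop inoperative [AND]: one cut set from each child combined → 1 × 1 × 1 = 1 cut set(s).
HIPPS stage down [AND]: one cut set from each child combined → 1 × 1 = 1 cut set(s).
Vent line unavailable [OR]: union of children's cut sets → 2 cut set(s).
Block path inoperative [AND]: one cut set from each child combined → 1 × 2 × 1 × 1 = 2 cut set(s).
Shutdown chain inoperative [AND]: one cut set from each child combined → 1 × 1 = 1 cut set(s).
Relief train down [AND]: one cut set from each child combined → 1 × 1 = 1 cut set(s).
Control loop 2 inoperative [AND]: one cut set from each child combined → 1 × 1 = 1 cut set(s).
HIPPS stage 2 lost [AND]: one cut set from each child combined → 1 × 1 = 1 cut set(s).
Vent line 2 lost [AND]: one cut set from each child combined → 1 × 1 × 1 = 1 cut set(s).
Block path 2 unavailable [AND]: one cut set from each child combined → 1 × 1 × 1 = 1 cut set(s).
Pipeline overpressure [OR]: union of children's cut sets → 5 cut set(s).
Minimal cut sets: {Auxiliary control valve fails, Block valve degraded, North actuator failed, Outboard shutdown valve malfunctions}; {A PLC trips, B pressure transmitter malfunctions, Outboard rupture disc stuck, Upper relief valve fails}; {A PLC trips, B pressure transmitter malfunctions, Main HIPPS logic solver offline, Outboard rupture disc stuck}; {#2 vent valve stuck, Lower control valve 2 is out, Shutdown valve 2 lost}; {#2 HIPPS logic solver 2 is down, Actuator 2 fails, B block valve 2 is out, Emergency rupture disc 2 malfunctions, PLC 2 degraded, Redundant pressure transmitter 2 degraded, Relief valve 2 trips}.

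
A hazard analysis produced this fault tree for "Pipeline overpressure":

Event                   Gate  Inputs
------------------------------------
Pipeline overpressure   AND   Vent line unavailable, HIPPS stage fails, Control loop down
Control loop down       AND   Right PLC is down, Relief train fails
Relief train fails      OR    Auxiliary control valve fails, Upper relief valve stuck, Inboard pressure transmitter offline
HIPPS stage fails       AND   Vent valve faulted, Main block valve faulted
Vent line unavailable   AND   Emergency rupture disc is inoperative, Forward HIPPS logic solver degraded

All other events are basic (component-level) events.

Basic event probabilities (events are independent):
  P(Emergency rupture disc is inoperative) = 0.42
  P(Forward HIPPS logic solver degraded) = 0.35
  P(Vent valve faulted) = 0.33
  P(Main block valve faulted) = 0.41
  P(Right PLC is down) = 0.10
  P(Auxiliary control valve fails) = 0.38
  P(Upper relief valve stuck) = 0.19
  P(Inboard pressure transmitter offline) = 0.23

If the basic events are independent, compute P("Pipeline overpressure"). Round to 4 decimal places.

0.0012

P(Vent line unavailable) [AND] = 0.42 × 0.35 = 0.147000
P(HIPPS stage fails) [AND] = 0.33 × 0.41 = 0.135300
P(Relief train fails) [OR] = 1 − (1−0.38) × (1−0.19) × (1−0.23) = 0.613306
P(Control loop down) [AND] = 0.10 × 0.613306 = 0.061331
P(Pipeline overpressure) [AND] = 0.147000 × 0.135300 × 0.061331 = 0.001220
Rounded to 4 decimal places: P(Pipeline overpressure) ≈ 0.0012.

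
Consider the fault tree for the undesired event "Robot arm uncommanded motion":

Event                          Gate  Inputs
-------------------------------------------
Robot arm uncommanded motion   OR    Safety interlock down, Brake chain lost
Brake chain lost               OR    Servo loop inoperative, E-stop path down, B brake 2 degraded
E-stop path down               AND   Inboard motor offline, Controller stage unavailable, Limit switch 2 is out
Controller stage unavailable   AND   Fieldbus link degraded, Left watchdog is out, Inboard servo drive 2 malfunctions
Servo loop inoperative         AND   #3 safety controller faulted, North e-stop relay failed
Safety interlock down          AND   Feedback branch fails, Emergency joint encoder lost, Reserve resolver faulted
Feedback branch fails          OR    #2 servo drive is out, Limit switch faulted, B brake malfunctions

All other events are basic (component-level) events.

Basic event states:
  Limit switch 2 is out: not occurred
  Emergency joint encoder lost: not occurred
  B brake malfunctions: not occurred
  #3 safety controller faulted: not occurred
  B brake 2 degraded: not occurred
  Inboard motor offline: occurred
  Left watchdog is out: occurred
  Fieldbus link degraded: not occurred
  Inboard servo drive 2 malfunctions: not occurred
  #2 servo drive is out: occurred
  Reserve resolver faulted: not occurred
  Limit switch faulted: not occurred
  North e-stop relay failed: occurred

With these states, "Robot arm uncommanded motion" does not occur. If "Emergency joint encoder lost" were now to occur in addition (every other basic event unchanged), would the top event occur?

No

Counterfactual: set "Emergency joint encoder lost" to occurred.
Feedback branch fails [OR]: #2 servo drive is out=occurs, Limit switch faulted=not, B brake malfunctions=not → at least one input occurs → occurs.
Safety interlock down [AND]: Feedback branch fails=occurs, Emergency joint encoder lost=occurs, Reserve resolver faulted=not → not all inputs occur → does not occur.
Servo loop inoperative [AND]: #3 safety controller faulted=not, North e-stop relay failed=occurs → not all inputs occur → does not occur.
Controller stage unavailable [AND]: Fieldbus link degraded=not, Left watchdog is out=occurs, Inboard servo drive 2 malfunctions=not → not all inputs occur → does not occur.
E-stop path down [AND]: Inboard motor offline=occurs, Controller stage unavailable=not, Limit switch 2 is out=not → not all inputs occur → does not occur.
Brake chain lost [OR]: Servo loop inoperative=not, E-stop path down=not, B brake 2 degraded=not → no input occurs → does not occur.
Robot arm uncommanded motion [OR]: Safety interlock down=not, Brake chain lost=not → no input occurs → does not occur.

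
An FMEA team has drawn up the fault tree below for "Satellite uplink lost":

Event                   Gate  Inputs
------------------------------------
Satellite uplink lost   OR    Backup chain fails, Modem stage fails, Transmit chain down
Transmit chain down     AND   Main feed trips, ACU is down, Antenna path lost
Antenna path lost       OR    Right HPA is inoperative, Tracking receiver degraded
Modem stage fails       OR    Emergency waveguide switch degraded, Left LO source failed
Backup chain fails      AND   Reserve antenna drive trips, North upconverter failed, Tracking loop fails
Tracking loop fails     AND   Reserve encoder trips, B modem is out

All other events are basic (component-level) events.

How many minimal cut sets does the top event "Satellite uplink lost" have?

5

Tracking loop fails [AND]: one cut set from each child combined → 1 × 1 = 1 cut set(s).
Backup chain fails [AND]: one cut set from each child combined → 1 × 1 × 1 = 1 cut set(s).
Modem stage fails [OR]: union of children's cut sets → 2 cut set(s).
Antenna path lost [OR]: union of children's cut sets → 2 cut set(s).
Transmit chain down [AND]: one cut set from each child combined → 1 × 1 × 2 = 2 cut set(s).
Satellite uplink lost [OR]: union of children's cut sets → 5 cut set(s).
Minimal cut sets: {B modem is out, North upconverter failed, Reserve antenna drive trips, Reserve encoder trips}; {Emergency waveguide switch degraded}; {Left LO source failed}; {ACU is down, Main feed trips, Right HPA is inoperative}; {ACU is down, Main feed trips, Tracking receiver degraded}.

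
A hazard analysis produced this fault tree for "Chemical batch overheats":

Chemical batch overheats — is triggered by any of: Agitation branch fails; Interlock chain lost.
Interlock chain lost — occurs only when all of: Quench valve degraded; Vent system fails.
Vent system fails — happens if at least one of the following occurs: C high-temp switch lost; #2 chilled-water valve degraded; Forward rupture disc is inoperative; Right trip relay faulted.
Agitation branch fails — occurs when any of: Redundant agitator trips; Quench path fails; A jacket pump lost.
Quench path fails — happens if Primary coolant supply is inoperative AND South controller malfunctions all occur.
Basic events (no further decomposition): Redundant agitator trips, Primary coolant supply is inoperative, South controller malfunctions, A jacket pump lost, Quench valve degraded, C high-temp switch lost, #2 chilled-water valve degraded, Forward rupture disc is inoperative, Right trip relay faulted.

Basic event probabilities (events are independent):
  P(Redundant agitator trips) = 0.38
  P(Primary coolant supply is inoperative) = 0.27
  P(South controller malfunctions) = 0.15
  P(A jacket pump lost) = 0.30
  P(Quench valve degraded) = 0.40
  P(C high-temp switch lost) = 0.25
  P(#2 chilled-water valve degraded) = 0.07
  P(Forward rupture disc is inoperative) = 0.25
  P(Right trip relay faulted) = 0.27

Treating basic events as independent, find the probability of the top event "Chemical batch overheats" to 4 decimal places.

0.6865

P(Quench path fails) [AND] = 0.27 × 0.15 = 0.040500
P(Agitation branch fails) [OR] = 1 − (1−0.38) × (1−0.040500) × (1−0.30) = 0.583577
P(Vent system fails) [OR] = 1 − (1−0.25) × (1−0.07) × (1−0.25) × (1−0.27) = 0.618119
P(Interlock chain lost) [AND] = 0.40 × 0.618119 = 0.247248
P(Chemical batch overheats) [OR] = 1 − (1−0.583577) × (1−0.247248) = 0.686537
Rounded to 4 decimal places: P(Chemical batch overheats) ≈ 0.6865.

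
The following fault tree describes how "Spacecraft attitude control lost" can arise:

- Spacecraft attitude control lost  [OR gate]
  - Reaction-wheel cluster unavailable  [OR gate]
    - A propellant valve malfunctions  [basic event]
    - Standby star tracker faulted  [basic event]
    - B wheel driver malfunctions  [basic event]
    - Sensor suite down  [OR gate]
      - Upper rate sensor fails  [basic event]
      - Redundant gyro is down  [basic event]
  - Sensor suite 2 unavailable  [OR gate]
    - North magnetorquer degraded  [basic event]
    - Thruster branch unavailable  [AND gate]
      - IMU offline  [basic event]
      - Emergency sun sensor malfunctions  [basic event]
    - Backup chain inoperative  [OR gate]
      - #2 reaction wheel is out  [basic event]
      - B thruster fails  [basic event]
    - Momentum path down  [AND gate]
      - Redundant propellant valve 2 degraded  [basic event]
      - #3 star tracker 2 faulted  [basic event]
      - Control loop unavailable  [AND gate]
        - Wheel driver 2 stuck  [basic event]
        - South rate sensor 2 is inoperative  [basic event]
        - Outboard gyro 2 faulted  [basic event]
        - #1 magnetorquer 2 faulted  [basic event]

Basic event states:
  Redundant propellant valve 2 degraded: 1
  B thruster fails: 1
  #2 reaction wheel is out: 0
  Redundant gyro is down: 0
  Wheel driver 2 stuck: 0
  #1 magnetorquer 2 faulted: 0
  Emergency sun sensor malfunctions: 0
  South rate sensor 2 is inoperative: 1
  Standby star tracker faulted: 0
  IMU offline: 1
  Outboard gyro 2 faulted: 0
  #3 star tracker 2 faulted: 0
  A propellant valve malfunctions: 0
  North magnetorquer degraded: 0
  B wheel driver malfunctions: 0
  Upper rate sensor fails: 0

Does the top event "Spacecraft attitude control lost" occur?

Sensor suite down [OR]: Upper rate sensor fails=not, Redundant gyro is down=not → no input occurs → does not occur.
Reaction-wheel cluster unavailable [OR]: A propellant valve malfunctions=not, Standby star tracker faulted=not, B wheel driver malfunctions=not, Sensor suite down=not → no input occurs → does not occur.
Thruster branch unavailable [AND]: IMU offline=occurs, Emergency sun sensor malfunctions=not → not all inputs occur → does not occur.
Backup chain inoperative [OR]: #2 reaction wheel is out=not, B thruster fails=occurs → at least one input occurs → occurs.
Control loop unavailable [AND]: Wheel driver 2 stuck=not, South rate sensor 2 is inoperative=occurs, Outboard gyro 2 faulted=not, #1 magnetorquer 2 faulted=not → not all inputs occur → does not occur.
Momentum path down [AND]: Redundant propellant valve 2 degraded=occurs, #3 star tracker 2 faulted=not, Control loop unavailable=not → not all inputs occur → does not occur.
Sensor suite 2 unavailable [OR]: North magnetorquer degraded=not, Thruster branch unavailable=not, Backup chain inoperative=occurs, Momentum path down=not → at least one input occurs → occurs.
Spacecraft attitude control lost [OR]: Reaction-wheel cluster unavailable=not, Sensor suite 2 unavailable=occurs → at least one input occurs → occurs.

Yes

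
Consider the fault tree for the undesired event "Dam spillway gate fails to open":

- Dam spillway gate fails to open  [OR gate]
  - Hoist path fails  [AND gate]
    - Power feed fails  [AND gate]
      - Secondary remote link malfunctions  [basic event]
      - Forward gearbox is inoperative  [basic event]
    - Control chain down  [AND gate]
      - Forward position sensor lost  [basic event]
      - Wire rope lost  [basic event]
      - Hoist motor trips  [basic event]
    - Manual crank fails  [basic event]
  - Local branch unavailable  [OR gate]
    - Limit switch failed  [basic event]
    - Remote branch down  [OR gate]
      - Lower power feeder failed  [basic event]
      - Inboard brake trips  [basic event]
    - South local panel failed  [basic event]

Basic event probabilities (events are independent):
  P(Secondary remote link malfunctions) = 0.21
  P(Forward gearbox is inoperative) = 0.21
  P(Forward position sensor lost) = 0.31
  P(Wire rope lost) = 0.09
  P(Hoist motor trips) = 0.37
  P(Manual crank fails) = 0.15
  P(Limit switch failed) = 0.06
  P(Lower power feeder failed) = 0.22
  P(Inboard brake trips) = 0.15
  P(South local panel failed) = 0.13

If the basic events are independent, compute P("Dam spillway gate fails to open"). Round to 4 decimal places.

0.4578

P(Power feed fails) [AND] = 0.21 × 0.21 = 0.044100
P(Control chain down) [AND] = 0.31 × 0.09 × 0.37 = 0.010323
P(Hoist path fails) [AND] = 0.044100 × 0.010323 × 0.15 = 0.000068
P(Remote branch down) [OR] = 1 − (1−0.22) × (1−0.15) = 0.337000
P(Local branch unavailable) [OR] = 1 − (1−0.06) × (1−0.337000) × (1−0.13) = 0.457799
P(Dam spillway gate fails to open) [OR] = 1 − (1−0.000068) × (1−0.457799) = 0.457836
Rounded to 4 decimal places: P(Dam spillway gate fails to open) ≈ 0.4578.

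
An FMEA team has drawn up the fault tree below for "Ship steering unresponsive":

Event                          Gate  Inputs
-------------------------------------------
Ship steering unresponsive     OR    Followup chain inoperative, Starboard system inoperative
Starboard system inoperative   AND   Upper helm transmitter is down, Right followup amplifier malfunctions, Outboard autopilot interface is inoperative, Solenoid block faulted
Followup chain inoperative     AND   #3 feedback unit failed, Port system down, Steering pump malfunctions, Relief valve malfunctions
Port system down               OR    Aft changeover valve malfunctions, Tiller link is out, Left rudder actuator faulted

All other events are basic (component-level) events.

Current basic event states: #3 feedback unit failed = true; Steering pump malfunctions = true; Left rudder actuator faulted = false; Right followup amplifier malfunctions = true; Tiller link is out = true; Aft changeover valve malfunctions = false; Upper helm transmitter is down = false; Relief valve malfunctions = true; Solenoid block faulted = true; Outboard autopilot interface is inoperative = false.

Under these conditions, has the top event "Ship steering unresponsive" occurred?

Port system down [OR]: Aft changeover valve malfunctions=not, Tiller link is out=occurs, Left rudder actuator faulted=not → at least one input occurs → occurs.
Followup chain inoperative [AND]: #3 feedback unit failed=occurs, Port system down=occurs, Steering pump malfunctions=occurs, Relief valve malfunctions=occurs → all inputs occur → occurs.
Starboard system inoperative [AND]: Upper helm transmitter is down=not, Right followup amplifier malfunctions=occurs, Outboard autopilot interface is inoperative=not, Solenoid block faulted=occurs → not all inputs occur → does not occur.
Ship steering unresponsive [OR]: Followup chain inoperative=occurs, Starboard system inoperative=not → at least one input occurs → occurs.

Yes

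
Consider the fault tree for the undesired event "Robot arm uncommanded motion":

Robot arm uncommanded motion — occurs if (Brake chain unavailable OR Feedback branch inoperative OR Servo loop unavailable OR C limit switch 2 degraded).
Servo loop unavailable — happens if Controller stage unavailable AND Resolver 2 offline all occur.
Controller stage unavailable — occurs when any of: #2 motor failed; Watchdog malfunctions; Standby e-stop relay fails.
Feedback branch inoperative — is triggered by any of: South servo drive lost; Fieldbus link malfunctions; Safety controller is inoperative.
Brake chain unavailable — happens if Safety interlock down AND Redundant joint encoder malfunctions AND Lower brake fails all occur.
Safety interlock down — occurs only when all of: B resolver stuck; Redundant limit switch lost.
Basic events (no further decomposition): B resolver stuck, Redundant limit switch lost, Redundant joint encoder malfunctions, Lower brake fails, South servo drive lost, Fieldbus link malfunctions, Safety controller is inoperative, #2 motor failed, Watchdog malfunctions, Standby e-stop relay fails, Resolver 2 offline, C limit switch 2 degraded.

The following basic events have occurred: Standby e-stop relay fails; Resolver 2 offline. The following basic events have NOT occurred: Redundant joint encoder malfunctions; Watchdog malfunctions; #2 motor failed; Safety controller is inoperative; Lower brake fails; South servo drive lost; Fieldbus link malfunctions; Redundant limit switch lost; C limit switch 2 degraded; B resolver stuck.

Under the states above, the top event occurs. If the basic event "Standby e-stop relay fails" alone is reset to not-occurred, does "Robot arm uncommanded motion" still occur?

No

Counterfactual: set "Standby e-stop relay fails" to not occurred.
Safety interlock down [AND]: B resolver stuck=not, Redundant limit switch lost=not → not all inputs occur → does not occur.
Brake chain unavailable [AND]: Safety interlock down=not, Redundant joint encoder malfunctions=not, Lower brake fails=not → not all inputs occur → does not occur.
Feedback branch inoperative [OR]: South servo drive lost=not, Fieldbus link malfunctions=not, Safety controller is inoperative=not → no input occurs → does not occur.
Controller stage unavailable [OR]: #2 motor failed=not, Watchdog malfunctions=not, Standby e-stop relay fails=not → no input occurs → does not occur.
Servo loop unavailable [AND]: Controller stage unavailable=not, Resolver 2 offline=occurs → not all inputs occur → does not occur.
Robot arm uncommanded motion [OR]: Brake chain unavailable=not, Feedback branch inoperative=not, Servo loop unavailable=not, C limit switch 2 degraded=not → no input occurs → does not occur.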